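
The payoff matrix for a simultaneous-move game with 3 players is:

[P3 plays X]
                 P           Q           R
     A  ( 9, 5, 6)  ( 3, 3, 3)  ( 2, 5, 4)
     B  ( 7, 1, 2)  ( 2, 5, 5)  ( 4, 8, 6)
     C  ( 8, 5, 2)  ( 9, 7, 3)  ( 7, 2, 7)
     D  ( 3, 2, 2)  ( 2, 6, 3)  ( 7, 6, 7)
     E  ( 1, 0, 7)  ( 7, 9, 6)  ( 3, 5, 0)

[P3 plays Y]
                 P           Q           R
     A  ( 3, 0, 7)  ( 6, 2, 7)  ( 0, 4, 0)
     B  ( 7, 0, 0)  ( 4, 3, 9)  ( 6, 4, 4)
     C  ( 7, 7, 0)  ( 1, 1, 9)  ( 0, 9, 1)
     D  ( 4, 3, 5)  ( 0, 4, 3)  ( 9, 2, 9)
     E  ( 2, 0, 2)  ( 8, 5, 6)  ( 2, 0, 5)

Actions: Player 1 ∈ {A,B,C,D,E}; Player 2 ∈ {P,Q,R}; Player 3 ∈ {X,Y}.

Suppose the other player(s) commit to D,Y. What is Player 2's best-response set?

BR_2 = {Q}

u_2(P vs D,Y) = 3
u_2(Q vs D,Y) = 4
u_2(R vs D,Y) = 2
max payoff 4 at {Q}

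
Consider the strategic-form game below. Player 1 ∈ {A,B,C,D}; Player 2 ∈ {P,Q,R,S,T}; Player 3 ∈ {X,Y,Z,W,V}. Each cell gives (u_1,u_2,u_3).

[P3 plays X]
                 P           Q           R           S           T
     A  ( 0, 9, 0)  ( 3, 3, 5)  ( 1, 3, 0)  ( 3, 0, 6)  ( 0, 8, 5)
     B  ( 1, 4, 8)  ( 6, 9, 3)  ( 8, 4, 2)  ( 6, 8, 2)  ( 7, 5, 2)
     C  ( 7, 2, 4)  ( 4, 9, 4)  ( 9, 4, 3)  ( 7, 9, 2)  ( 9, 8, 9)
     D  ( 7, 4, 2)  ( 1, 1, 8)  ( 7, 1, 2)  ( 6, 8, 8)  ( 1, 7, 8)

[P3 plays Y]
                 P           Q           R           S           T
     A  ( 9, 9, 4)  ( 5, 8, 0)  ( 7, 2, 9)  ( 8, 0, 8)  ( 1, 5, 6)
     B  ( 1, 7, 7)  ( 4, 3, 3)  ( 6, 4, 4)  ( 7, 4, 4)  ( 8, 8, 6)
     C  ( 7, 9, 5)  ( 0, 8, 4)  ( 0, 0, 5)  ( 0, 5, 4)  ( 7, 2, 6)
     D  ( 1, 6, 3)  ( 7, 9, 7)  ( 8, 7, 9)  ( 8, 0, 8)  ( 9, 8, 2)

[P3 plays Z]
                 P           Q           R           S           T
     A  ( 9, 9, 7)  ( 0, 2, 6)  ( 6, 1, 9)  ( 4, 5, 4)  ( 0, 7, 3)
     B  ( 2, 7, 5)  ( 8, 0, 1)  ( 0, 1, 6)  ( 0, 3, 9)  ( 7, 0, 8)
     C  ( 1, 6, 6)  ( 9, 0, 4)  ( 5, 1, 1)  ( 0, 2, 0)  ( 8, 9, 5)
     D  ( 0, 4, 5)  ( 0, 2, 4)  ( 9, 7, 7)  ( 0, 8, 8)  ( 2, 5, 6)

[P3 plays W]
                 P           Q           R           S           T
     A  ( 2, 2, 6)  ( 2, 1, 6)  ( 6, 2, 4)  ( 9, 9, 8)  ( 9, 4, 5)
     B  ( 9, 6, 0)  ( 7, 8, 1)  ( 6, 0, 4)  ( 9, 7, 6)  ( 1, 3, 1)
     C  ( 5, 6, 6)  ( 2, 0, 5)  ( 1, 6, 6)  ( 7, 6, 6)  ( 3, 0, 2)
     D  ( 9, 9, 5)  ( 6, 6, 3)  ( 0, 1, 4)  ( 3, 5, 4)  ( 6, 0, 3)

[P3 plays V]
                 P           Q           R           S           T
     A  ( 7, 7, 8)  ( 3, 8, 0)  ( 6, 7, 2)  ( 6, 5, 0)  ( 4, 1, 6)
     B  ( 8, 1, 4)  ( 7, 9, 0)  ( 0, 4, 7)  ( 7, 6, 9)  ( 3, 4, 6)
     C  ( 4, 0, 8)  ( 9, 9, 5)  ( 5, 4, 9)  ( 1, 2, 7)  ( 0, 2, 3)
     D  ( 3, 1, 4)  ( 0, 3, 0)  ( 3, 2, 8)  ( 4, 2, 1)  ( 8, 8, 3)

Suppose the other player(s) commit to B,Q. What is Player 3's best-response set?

u_3(X vs B,Q) = 3
u_3(Y vs B,Q) = 3
u_3(Z vs B,Q) = 1
u_3(W vs B,Q) = 1
u_3(V vs B,Q) = 0
max payoff 3 at {X,Y}

P3 best: {X,Y}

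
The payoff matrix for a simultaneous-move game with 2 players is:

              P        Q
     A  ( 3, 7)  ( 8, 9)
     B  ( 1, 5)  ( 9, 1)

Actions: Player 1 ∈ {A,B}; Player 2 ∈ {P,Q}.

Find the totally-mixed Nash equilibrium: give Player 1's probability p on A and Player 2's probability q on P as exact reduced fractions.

p=2/3, q=1/3

P1 indiff ⇒ q·3+(1-q)·8 = q·1+(1-q)·9 ⇒ q(2) = (1-q)(1) ⇒ q = 1/3
P2 indiff ⇒ p·7+(1-p)·5 = p·9+(1-p)·1 ⇒ p(-2) = (1-p)(-4) ⇒ p = 2/3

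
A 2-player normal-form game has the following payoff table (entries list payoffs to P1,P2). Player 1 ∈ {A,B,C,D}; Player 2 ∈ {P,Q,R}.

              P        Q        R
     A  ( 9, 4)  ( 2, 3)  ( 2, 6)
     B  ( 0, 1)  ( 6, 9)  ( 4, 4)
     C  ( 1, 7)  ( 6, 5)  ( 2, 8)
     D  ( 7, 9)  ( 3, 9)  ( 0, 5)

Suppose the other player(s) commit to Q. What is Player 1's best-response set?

BR_1 = {B,C}

u_1(A vs Q) = 2
u_1(B vs Q) = 6
u_1(C vs Q) = 6
u_1(D vs Q) = 3
max payoff 6 at {B,C}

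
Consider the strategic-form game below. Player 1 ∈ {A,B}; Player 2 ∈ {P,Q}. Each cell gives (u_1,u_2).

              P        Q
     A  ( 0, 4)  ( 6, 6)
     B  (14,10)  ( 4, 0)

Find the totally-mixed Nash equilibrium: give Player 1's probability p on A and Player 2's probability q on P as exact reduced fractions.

p=5/6, q=1/8

P1 indiff ⇒ q·0+(1-q)·6 = q·14+(1-q)·4 ⇒ q(-14) = (1-q)(-2) ⇒ q = 1/8
P2 indiff ⇒ p·4+(1-p)·10 = p·6+(1-p)·0 ⇒ p(-2) = (1-p)(-10) ⇒ p = 5/6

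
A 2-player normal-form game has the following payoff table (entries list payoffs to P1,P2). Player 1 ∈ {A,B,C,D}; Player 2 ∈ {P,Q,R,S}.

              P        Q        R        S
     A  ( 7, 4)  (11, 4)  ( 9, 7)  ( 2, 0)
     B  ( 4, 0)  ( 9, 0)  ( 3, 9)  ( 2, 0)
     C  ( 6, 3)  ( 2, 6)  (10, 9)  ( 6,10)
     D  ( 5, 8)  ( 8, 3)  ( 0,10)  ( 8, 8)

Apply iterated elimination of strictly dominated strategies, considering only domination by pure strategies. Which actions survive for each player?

Survivors P1:{C,D} P2:{R,S}

P2 drop P (R beats it: A:7>4 B:9>0 C:9>3 D:10>8)
P2 drop Q (R beats it: A:7>4 B:9>0 C:9>6 D:10>3)
P1 drop A (C beats it: R:10>9 S:6>2)
P1 drop B (C beats it: R:10>3 S:6>2)
P1→{C,D} P2→{R,S}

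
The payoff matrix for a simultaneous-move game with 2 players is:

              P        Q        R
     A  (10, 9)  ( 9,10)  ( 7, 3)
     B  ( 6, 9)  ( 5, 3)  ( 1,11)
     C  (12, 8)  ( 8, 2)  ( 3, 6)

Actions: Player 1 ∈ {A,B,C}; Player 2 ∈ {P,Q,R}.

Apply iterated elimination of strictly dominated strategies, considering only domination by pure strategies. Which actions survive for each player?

P1 drop B (A beats it: P:10>6 Q:9>5 R:7>1)
P2 drop R (P beats it: A:9>3 C:8>6)
P1→{A,C} P2→{P,Q}

IESDS → P1:{A,C} P2:{P,Q}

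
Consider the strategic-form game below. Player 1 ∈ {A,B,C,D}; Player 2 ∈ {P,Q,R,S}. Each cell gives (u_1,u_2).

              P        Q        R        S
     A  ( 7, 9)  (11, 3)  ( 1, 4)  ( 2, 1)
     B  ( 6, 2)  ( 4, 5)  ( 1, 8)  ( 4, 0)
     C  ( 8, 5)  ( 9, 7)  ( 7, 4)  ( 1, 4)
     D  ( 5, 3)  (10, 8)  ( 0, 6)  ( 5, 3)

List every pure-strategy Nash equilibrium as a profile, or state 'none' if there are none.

(A,P): not NE [P1→C gives 8>7]
(A,Q): not NE [P2→P gives 9>3]
(A,R): not NE [P1→C gives 7>1; P2→P gives 9>4]
(A,S): not NE [P1→D gives 5>2; P2→P gives 9>1]
(B,P): not NE [P1→C gives 8>6; P2→R gives 8>2]
(B,Q): not NE [P1→A gives 11>4; P2→R gives 8>5]
(B,R): not NE [P1→C gives 7>1]
(B,S): not NE [P1→D gives 5>4; P2→R gives 8>0]
(C,P): not NE [P2→Q gives 7>5]
(C,Q): not NE [P1→A gives 11>9]
(C,R): not NE [P2→Q gives 7>4]
(C,S): not NE [P1→D gives 5>1; P2→Q gives 7>4]
(D,P): not NE [P1→C gives 8>5; P2→Q gives 8>3]
(D,Q): not NE [P1→A gives 11>10]
(D,R): not NE [P1→C gives 7>0; P2→Q gives 8>6]
(D,S): not NE [P2→Q gives 8>3]

PSNE: ∅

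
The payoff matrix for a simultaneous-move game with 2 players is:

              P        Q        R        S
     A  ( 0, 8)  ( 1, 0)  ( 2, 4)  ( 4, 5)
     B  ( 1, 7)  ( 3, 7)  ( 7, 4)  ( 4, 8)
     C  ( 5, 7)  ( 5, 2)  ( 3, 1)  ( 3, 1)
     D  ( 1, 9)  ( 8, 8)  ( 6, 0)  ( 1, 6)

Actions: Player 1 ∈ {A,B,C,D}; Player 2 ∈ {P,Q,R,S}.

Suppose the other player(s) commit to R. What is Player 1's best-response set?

u_1(A vs R) = 2
u_1(B vs R) = 7
u_1(C vs R) = 3
u_1(D vs R) = 6
max payoff 7 at {B}

P1 best: {B}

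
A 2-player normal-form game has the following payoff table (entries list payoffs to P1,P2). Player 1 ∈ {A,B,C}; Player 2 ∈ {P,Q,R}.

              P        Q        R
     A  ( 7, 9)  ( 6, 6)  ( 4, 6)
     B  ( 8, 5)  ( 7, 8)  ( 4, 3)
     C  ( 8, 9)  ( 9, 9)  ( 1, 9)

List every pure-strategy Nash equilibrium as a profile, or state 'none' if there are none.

(A,P): not NE [P1→C gives 8>7]
(A,Q): not NE [P1→C gives 9>6; P2→P gives 9>6]
(A,R): not NE [P2→P gives 9>6]
(B,P): not NE [P2→Q gives 8>5]
(B,Q): not NE [P1→C gives 9>7]
(B,R): not NE [P2→Q gives 8>3]
(C,P): NE
(C,Q): NE
(C,R): not NE [P1→B gives 4>1]

NE set: (C,P), (C,Q)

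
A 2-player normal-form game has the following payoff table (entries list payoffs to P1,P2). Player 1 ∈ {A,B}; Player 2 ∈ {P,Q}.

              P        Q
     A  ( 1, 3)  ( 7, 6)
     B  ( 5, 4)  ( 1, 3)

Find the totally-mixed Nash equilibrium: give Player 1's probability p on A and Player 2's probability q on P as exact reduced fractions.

P1 indiff ⇒ q·1+(1-q)·7 = q·5+(1-q)·1 ⇒ q(-4) = (1-q)(-6) ⇒ q = 3/5
P2 indiff ⇒ p·3+(1-p)·4 = p·6+(1-p)·3 ⇒ p(-3) = (1-p)(-1) ⇒ p = 1/4

(p,q) = (1/4, 3/5)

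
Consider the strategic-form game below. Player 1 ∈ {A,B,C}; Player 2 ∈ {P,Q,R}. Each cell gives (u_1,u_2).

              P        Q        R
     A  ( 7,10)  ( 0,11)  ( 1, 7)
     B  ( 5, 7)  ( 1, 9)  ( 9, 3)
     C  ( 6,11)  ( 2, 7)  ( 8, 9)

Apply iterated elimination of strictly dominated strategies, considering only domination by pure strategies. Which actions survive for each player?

Remaining: P1:{A,C} P2:{P,Q}

P2 drop R (P beats it: A:10>7 B:7>3 C:11>9)
P1 drop B (C beats it: P:6>5 Q:2>1)
P1→{A,C} P2→{P,Q}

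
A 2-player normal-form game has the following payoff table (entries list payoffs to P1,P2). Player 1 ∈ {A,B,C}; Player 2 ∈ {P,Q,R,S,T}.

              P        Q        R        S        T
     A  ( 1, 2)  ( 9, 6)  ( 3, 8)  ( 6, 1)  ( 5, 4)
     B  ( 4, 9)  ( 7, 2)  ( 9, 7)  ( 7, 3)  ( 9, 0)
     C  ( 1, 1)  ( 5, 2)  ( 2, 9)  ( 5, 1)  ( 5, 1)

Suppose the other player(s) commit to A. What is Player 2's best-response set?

u_2(P vs A) = 2
u_2(Q vs A) = 6
u_2(R vs A) = 8
u_2(S vs A) = 1
u_2(T vs A) = 4
max payoff 8 at {R}

P2 best: {R}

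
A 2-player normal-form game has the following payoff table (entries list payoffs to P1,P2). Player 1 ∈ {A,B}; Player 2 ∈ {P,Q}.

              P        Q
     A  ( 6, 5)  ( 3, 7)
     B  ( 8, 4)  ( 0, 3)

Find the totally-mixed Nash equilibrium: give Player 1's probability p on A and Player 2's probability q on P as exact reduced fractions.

P1 indiff ⇒ q·6+(1-q)·3 = q·8+(1-q)·0 ⇒ q(-2) = (1-q)(-3) ⇒ q = 3/5
P2 indiff ⇒ p·5+(1-p)·4 = p·7+(1-p)·3 ⇒ p(-2) = (1-p)(-1) ⇒ p = 1/3

p=1/3, q=3/5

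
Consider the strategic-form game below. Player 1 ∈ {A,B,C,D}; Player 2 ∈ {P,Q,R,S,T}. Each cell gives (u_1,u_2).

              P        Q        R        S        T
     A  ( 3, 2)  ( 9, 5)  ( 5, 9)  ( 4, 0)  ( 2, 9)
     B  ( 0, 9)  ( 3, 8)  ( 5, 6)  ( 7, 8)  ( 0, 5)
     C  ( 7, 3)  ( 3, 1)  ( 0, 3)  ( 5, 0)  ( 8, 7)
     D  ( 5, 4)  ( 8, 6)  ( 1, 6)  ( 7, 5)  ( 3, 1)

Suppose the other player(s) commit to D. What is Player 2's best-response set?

P2 best: {Q,R}

u_2(P vs D) = 4
u_2(Q vs D) = 6
u_2(R vs D) = 6
u_2(S vs D) = 5
u_2(T vs D) = 1
max payoff 6 at {Q,R}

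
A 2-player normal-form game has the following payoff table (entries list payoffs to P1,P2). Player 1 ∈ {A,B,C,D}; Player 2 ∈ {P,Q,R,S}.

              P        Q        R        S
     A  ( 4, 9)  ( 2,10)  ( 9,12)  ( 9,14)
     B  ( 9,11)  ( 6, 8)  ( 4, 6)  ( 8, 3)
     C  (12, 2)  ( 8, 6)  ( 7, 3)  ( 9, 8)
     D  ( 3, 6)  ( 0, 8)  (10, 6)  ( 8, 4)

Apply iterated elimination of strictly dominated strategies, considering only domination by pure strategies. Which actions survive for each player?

P1 drop B (C beats it: P:12>9 Q:8>6 R:7>4 S:9>8)
P2 drop P (Q beats it: A:10>9 C:6>2 D:8>6)
P1→{A,C,D} P2→{Q,R,S}

IESDS → P1:{A,C,D} P2:{Q,R,S}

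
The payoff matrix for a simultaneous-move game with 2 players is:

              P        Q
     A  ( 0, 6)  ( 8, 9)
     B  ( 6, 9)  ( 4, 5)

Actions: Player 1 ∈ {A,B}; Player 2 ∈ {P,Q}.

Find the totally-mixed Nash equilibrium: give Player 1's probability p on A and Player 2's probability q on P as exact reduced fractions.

p=4/7, q=2/5

P1 indiff ⇒ q·0+(1-q)·8 = q·6+(1-q)·4 ⇒ q(-6) = (1-q)(-4) ⇒ q = 2/5
P2 indiff ⇒ p·6+(1-p)·9 = p·9+(1-p)·5 ⇒ p(-3) = (1-p)(-4) ⇒ p = 4/7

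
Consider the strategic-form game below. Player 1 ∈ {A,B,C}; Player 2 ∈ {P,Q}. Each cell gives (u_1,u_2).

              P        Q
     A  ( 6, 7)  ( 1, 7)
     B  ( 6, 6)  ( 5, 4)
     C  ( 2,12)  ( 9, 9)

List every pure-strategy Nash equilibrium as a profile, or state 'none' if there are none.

NE set: (A,P), (B,P)

(A,P): NE
(A,Q): not NE [P1→C gives 9>1]
(B,P): NE
(B,Q): not NE [P1→C gives 9>5; P2→P gives 6>4]
(C,P): not NE [P1→B gives 6>2]
(C,Q): not NE [P2→P gives 12>9]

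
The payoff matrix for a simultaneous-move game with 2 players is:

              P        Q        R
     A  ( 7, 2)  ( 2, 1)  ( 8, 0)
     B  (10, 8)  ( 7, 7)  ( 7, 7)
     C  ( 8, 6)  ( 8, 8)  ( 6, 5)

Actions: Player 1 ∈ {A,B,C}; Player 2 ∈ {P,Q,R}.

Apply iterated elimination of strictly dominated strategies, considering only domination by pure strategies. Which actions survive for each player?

IESDS → P1:{B,C} P2:{P,Q}

P2 drop R (P beats it: A:2>0 B:8>7 C:6>5)
P1 drop A (B beats it: P:10>7 Q:7>2)
P1→{B,C} P2→{P,Q}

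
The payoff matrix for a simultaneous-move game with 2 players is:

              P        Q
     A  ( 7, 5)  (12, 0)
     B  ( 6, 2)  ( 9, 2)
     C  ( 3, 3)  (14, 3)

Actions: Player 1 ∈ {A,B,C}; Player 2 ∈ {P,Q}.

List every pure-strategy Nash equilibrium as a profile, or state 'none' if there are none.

NE set: (A,P), (C,Q)

(A,P): NE
(A,Q): not NE [P1→C gives 14>12; P2→P gives 5>0]
(B,P): not NE [P1→A gives 7>6]
(B,Q): not NE [P1→C gives 14>9]
(C,P): not NE [P1→A gives 7>3]
(C,Q): NE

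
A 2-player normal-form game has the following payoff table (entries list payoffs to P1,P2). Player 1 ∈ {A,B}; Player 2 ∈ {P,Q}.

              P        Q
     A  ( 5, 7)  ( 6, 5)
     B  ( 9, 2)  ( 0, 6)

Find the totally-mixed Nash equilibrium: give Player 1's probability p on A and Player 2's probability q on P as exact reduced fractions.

p=2/3, q=3/5

P1 indiff ⇒ q·5+(1-q)·6 = q·9+(1-q)·0 ⇒ q(-4) = (1-q)(-6) ⇒ q = 3/5
P2 indiff ⇒ p·7+(1-p)·2 = p·5+(1-p)·6 ⇒ p(2) = (1-p)(4) ⇒ p = 2/3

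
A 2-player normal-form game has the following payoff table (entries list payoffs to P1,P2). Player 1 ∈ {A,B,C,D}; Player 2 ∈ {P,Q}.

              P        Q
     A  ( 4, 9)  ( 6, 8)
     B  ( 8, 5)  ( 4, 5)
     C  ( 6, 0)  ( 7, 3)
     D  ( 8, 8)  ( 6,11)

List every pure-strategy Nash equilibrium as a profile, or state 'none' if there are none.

(A,P): not NE [P1→D gives 8>4]
(A,Q): not NE [P1→C gives 7>6; P2→P gives 9>8]
(B,P): NE
(B,Q): not NE [P1→C gives 7>4]
(C,P): not NE [P1→D gives 8>6; P2→Q gives 3>0]
(C,Q): NE
(D,P): not NE [P2→Q gives 11>8]
(D,Q): not NE [P1→C gives 7>6]

PSNE = {(B,P), (C,Q)}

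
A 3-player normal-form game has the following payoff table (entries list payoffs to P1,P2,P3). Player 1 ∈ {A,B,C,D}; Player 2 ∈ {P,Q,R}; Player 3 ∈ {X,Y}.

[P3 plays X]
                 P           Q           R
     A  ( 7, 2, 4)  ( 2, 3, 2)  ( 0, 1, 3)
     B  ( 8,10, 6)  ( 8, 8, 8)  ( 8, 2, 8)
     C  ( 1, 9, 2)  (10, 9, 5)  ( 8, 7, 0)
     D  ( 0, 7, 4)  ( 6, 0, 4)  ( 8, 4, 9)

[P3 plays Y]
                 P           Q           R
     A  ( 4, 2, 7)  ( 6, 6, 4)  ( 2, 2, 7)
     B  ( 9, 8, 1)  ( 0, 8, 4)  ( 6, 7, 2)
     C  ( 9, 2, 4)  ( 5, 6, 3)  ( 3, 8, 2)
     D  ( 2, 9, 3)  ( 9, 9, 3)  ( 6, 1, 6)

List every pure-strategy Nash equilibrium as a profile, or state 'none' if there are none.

NE set: (B,P,X), (C,Q,X)

(A,P,X): not NE [P1→B gives 8>7; P2→Q gives 3>2; P3→Y gives 7>4]
(A,P,Y): not NE [P1→C gives 9>4; P2→Q gives 6>2]
(A,Q,X): not NE [P1→C gives 10>2; P3→Y gives 4>2]
(A,Q,Y): not NE [P1→D gives 9>6]
(A,R,X): not NE [P1→D gives 8>0; P2→Q gives 3>1; P3→Y gives 7>3]
(A,R,Y): not NE [P1→D gives 6>2; P2→Q gives 6>2]
(B,P,X): NE
(B,P,Y): not NE [P3→X gives 6>1]
(B,Q,X): not NE [P1→C gives 10>8; P2→P gives 10>8]
(B,Q,Y): not NE [P1→D gives 9>0; P3→X gives 8>4]
(B,R,X): not NE [P2→P gives 10>2]
(B,R,Y): not NE [P2→Q gives 8>7; P3→X gives 8>2]
(C,P,X): not NE [P1→B gives 8>1; P3→Y gives 4>2]
(C,P,Y): not NE [P2→R gives 8>2]
(C,Q,X): NE
(C,Q,Y): not NE [P1→D gives 9>5; P2→R gives 8>6; P3→X gives 5>3]
(C,R,X): not NE [P2→Q gives 9>7; P3→Y gives 2>0]
(C,R,Y): not NE [P1→D gives 6>3]
(D,P,X): not NE [P1→B gives 8>0]
(D,P,Y): not NE [P1→C gives 9>2; P3→X gives 4>3]
(D,Q,X): not NE [P1→C gives 10>6; P2→P gives 7>0]
(D,Q,Y): not NE [P3→X gives 4>3]
(D,R,X): not NE [P2→P gives 7>4]
(D,R,Y): not NE [P2→Q gives 9>1; P3→X gives 9>6]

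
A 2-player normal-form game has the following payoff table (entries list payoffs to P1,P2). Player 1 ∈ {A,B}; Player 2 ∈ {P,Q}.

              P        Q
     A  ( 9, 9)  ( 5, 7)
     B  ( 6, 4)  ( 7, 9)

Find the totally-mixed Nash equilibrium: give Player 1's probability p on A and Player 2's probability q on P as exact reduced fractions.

P1 mixes 5/7 on A; P2 mixes 2/5 on P

P1 indiff ⇒ q·9+(1-q)·5 = q·6+(1-q)·7 ⇒ q(3) = (1-q)(2) ⇒ q = 2/5
P2 indiff ⇒ p·9+(1-p)·4 = p·7+(1-p)·9 ⇒ p(2) = (1-p)(5) ⇒ p = 5/7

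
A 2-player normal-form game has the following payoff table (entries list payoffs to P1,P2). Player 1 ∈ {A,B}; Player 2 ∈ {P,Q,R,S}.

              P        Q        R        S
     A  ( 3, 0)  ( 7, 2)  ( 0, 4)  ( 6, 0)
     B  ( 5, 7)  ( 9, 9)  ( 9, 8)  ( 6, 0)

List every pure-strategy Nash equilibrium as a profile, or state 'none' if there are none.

NE set: (B,Q)

(A,P): not NE [P1→B gives 5>3; P2→R gives 4>0]
(A,Q): not NE [P1→B gives 9>7; P2→R gives 4>2]
(A,R): not NE [P1→B gives 9>0]
(A,S): not NE [P2→R gives 4>0]
(B,P): not NE [P2→Q gives 9>7]
(B,Q): NE
(B,R): not NE [P2→Q gives 9>8]
(B,S): not NE [P2→Q gives 9>0]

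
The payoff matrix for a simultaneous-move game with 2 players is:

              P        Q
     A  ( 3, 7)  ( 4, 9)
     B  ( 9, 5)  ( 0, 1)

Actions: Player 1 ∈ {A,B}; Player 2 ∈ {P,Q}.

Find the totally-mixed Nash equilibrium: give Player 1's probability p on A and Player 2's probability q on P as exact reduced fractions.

P1 indiff ⇒ q·3+(1-q)·4 = q·9+(1-q)·0 ⇒ q(-6) = (1-q)(-4) ⇒ q = 2/5
P2 indiff ⇒ p·7+(1-p)·5 = p·9+(1-p)·1 ⇒ p(-2) = (1-p)(-4) ⇒ p = 2/3

(p,q) = (2/3, 2/5)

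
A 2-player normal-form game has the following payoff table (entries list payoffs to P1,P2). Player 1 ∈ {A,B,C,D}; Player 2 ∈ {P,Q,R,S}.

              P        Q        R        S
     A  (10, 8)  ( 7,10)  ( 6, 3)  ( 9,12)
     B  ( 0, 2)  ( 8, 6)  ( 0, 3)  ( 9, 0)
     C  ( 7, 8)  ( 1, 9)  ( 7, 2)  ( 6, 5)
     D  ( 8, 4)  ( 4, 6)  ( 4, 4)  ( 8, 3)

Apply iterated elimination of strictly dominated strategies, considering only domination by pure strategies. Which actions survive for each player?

P1 drop D (A beats it: P:10>8 Q:7>4 R:6>4 S:9>8)
P2 drop P (Q beats it: A:10>8 B:6>2 C:9>8)
P2 drop R (Q beats it: A:10>3 B:6>3 C:9>2)
P1 drop C (A beats it: Q:7>1 S:9>6)
P1→{A,B} P2→{Q,S}

Survivors P1:{A,B} P2:{Q,S}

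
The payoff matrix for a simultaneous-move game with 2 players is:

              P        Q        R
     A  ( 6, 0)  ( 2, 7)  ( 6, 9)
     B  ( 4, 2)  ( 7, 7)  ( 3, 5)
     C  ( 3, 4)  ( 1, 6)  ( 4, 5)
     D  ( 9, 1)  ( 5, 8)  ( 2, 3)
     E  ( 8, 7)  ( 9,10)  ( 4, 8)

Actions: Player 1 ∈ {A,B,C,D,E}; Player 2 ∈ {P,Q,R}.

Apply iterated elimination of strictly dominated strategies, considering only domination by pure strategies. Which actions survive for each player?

P1 drop B (E beats it: P:8>4 Q:9>7 R:4>3)
P1 drop C (A beats it: P:6>3 Q:2>1 R:6>4)
P2 drop P (Q beats it: A:7>0 D:8>1 E:10>7)
P1 drop D (E beats it: Q:9>5 R:4>2)
P1→{A,E} P2→{Q,R}

IESDS → P1:{A,E} P2:{Q,R}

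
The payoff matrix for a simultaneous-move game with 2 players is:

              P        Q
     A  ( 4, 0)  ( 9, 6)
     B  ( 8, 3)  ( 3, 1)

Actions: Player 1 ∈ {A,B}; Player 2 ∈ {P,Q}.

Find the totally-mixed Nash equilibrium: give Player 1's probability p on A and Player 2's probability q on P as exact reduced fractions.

p=1/4, q=3/5

P1 indiff ⇒ q·4+(1-q)·9 = q·8+(1-q)·3 ⇒ q(-4) = (1-q)(-6) ⇒ q = 3/5
P2 indiff ⇒ p·0+(1-p)·3 = p·6+(1-p)·1 ⇒ p(-6) = (1-p)(-2) ⇒ p = 1/4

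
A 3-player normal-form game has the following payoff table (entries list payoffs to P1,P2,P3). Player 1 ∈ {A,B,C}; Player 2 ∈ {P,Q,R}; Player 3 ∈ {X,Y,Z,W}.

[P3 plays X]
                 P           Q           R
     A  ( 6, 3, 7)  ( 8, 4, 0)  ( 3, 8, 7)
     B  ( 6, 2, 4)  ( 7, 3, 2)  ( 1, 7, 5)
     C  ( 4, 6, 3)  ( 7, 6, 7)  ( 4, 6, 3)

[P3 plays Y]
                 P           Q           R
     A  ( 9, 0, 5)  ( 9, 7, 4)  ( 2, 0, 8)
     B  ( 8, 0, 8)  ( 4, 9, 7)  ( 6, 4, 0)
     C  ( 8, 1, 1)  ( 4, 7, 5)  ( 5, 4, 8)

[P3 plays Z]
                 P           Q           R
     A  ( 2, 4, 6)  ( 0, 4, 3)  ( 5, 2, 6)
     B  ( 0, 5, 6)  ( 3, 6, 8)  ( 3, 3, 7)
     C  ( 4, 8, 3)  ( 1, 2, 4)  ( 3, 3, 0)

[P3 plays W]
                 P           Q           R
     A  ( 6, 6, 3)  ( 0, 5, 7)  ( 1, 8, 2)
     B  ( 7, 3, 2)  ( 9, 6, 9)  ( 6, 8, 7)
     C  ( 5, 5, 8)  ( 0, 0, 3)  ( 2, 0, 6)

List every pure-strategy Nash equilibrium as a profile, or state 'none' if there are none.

NE set: (B,R,W)

(A,P,X): not NE [P2→R gives 8>3]
(A,P,Y): not NE [P2→Q gives 7>0; P3→X gives 7>5]
(A,P,Z): not NE [P1→C gives 4>2; P3→X gives 7>6]
(A,P,W): not NE [P1→B gives 7>6; P2→R gives 8>6; P3→X gives 7>3]
(A,Q,X): not NE [P2→R gives 8>4; P3→W gives 7>0]
(A,Q,Y): not NE [P3→W gives 7>4]
(A,Q,Z): not NE [P1→B gives 3>0; P3→W gives 7>3]
(A,Q,W): not NE [P1→B gives 9>0; P2→R gives 8>5]
(A,R,X): not NE [P1→C gives 4>3; P3→Y gives 8>7]
(A,R,Y): not NE [P1→B gives 6>2; P2→Q gives 7>0]
(A,R,Z): not NE [P2→Q gives 4>2; P3→Y gives 8>6]
(A,R,W): not NE [P1→B gives 6>1; P3→Y gives 8>2]
(B,P,X): not NE [P2→R gives 7>2; P3→Y gives 8>4]
(B,P,Y): not NE [P1→A gives 9>8; P2→Q gives 9>0]
(B,P,Z): not NE [P1→C gives 4>0; P2→Q gives 6>5; P3→Y gives 8>6]
(B,P,W): not NE [P2→R gives 8>3; P3→Y gives 8>2]
(B,Q,X): not NE [P1→A gives 8>7; P2→R gives 7>3; P3→W gives 9>2]
(B,Q,Y): not NE [P1→A gives 9>4; P3→W gives 9>7]
(B,Q,Z): not NE [P3→W gives 9>8]
(B,Q,W): not NE [P2→R gives 8>6]
(B,R,X): not NE [P1→C gives 4>1; P3→W gives 7>5]
(B,R,Y): not NE [P2→Q gives 9>4; P3→W gives 7>0]
(B,R,Z): not NE [P1→A gives 5>3; P2→Q gives 6>3]
(B,R,W): NE
(C,P,X): not NE [P1→B gives 6>4; P3→W gives 8>3]
(C,P,Y): not NE [P1→A gives 9>8; P2→Q gives 7>1; P3→W gives 8>1]
(C,P,Z): not NE [P3→W gives 8>3]
(C,P,W): not NE [P1→B gives 7>5]
(C,Q,X): not NE [P1→A gives 8>7]
(C,Q,Y): not NE [P1→A gives 9>4; P3→X gives 7>5]
(C,Q,Z): not NE [P1→B gives 3>1; P2→P gives 8>2; P3→X gives 7>4]
(C,Q,W): not NE [P1→B gives 9>0; P2→P gives 5>0; P3→X gives 7>3]
(C,R,X): not NE [P3→Y gives 8>3]
(C,R,Y): not NE [P1→B gives 6>5; P2→Q gives 7>4]
(C,R,Z): not NE [P1→A gives 5>3; P2→P gives 8>3; P3→Y gives 8>0]
(C,R,W): not NE [P1→B gives 6>2; P2→P gives 5>0; P3→Y gives 8>6]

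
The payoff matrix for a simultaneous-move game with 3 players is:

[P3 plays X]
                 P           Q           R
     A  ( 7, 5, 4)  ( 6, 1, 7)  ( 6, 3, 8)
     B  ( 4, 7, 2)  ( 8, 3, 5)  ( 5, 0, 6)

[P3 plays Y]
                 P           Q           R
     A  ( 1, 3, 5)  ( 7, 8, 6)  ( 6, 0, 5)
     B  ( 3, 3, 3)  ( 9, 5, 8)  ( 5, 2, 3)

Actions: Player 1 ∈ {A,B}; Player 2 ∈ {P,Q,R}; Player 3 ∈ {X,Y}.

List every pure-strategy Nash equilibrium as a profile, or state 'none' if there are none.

(A,P,X): not NE [P3→Y gives 5>4]
(A,P,Y): not NE [P1→B gives 3>1; P2→Q gives 8>3]
(A,Q,X): not NE [P1→B gives 8>6; P2→P gives 5>1]
(A,Q,Y): not NE [P1→B gives 9>7; P3→X gives 7>6]
(A,R,X): not NE [P2→P gives 5>3]
(A,R,Y): not NE [P2→Q gives 8>0; P3→X gives 8>5]
(B,P,X): not NE [P1→A gives 7>4; P3→Y gives 3>2]
(B,P,Y): not NE [P2→Q gives 5>3]
(B,Q,X): not NE [P2→P gives 7>3; P3→Y gives 8>5]
(B,Q,Y): NE
(B,R,X): not NE [P1→A gives 6>5; P2→P gives 7>0]
(B,R,Y): not NE [P1→A gives 6>5; P2→Q gives 5>2; P3→X gives 6>3]

PSNE = {(B,Q,Y)}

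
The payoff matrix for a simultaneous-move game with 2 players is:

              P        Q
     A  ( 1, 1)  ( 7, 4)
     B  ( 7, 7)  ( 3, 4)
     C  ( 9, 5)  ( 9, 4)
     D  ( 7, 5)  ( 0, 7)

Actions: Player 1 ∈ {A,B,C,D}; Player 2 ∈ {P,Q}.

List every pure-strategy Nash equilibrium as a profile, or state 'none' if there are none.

(A,P): not NE [P1→C gives 9>1; P2→Q gives 4>1]
(A,Q): not NE [P1→C gives 9>7]
(B,P): not NE [P1→C gives 9>7]
(B,Q): not NE [P1→C gives 9>3; P2→P gives 7>4]
(C,P): NE
(C,Q): not NE [P2→P gives 5>4]
(D,P): not NE [P1→C gives 9>7; P2→Q gives 7>5]
(D,Q): not NE [P1→C gives 9>0]

PSNE = {(C,P)}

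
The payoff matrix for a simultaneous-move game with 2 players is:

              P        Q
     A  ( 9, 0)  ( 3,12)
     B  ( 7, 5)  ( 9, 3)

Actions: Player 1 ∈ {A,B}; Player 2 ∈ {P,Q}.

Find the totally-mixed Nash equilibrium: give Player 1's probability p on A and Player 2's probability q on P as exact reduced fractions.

P1 indiff ⇒ q·9+(1-q)·3 = q·7+(1-q)·9 ⇒ q(2) = (1-q)(6) ⇒ q = 3/4
P2 indiff ⇒ p·0+(1-p)·5 = p·12+(1-p)·3 ⇒ p(-12) = (1-p)(-2) ⇒ p = 1/7

p=1/7, q=3/4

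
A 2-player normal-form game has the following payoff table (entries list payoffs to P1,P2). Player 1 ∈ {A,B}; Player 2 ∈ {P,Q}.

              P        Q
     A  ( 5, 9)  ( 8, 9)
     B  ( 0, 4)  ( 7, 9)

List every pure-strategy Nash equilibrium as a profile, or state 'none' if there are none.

(A,P): NE
(A,Q): NE
(B,P): not NE [P1→A gives 5>0; P2→Q gives 9>4]
(B,Q): not NE [P1→A gives 8>7]

Nash profiles: (A,P), (A,Q)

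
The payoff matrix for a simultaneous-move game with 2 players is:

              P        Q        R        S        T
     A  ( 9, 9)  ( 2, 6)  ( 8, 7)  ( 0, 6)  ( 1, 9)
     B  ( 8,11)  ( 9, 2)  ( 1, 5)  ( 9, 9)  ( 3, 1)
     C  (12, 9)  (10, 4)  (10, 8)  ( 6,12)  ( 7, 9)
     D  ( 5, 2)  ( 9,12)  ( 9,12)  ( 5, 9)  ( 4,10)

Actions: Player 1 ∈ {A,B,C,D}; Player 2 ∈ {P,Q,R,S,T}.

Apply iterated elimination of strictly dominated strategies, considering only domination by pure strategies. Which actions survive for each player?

P1 drop A (C beats it: P:12>9 Q:10>2 R:10>8 S:6>0 T:7>1)
P1 drop D (C beats it: P:12>5 Q:10>9 R:10>9 S:6>5 T:7>4)
P2 drop Q (P beats it: B:11>2 C:9>4)
P2 drop R (P beats it: B:11>5 C:9>8)
P2 drop T (S beats it: B:9>1 C:12>9)
P1→{B,C} P2→{P,S}

Remaining: P1:{B,C} P2:{P,S}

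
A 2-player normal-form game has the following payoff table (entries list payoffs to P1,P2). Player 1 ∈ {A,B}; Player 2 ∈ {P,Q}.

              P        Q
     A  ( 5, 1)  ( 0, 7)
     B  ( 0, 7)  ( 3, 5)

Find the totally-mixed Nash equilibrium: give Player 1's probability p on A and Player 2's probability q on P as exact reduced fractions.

P1 indiff ⇒ q·5+(1-q)·0 = q·0+(1-q)·3 ⇒ q(5) = (1-q)(3) ⇒ q = 3/8
P2 indiff ⇒ p·1+(1-p)·7 = p·7+(1-p)·5 ⇒ p(-6) = (1-p)(-2) ⇒ p = 1/4

(p,q) = (1/4, 3/8)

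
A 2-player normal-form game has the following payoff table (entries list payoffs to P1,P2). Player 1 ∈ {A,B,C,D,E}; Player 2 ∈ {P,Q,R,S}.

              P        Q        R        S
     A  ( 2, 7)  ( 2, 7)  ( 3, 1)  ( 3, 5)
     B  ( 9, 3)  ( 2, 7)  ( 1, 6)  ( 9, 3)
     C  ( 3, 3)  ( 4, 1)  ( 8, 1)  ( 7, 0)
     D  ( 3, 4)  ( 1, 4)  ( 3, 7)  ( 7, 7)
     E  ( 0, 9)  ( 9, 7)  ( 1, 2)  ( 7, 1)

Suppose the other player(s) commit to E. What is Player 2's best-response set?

argmax u_2 = {P}

u_2(P vs E) = 9
u_2(Q vs E) = 7
u_2(R vs E) = 2
u_2(S vs E) = 1
max payoff 9 at {P}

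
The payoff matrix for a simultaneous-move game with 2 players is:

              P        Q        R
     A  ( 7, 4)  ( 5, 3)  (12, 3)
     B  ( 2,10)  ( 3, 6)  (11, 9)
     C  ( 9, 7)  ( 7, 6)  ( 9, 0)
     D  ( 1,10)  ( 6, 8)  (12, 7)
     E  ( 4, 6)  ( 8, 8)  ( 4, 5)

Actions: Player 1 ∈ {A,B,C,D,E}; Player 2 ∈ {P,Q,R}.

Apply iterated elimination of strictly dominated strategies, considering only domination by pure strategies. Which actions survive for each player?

Survivors P1:{C,E} P2:{P,Q}

P1 drop B (A beats it: P:7>2 Q:5>3 R:12>11)
P2 drop R (P beats it: A:4>3 C:7>0 D:10>7 E:6>5)
P1 drop A (C beats it: P:9>7 Q:7>5)
P1 drop D (C beats it: P:9>1 Q:7>6)
P1→{C,E} P2→{P,Q}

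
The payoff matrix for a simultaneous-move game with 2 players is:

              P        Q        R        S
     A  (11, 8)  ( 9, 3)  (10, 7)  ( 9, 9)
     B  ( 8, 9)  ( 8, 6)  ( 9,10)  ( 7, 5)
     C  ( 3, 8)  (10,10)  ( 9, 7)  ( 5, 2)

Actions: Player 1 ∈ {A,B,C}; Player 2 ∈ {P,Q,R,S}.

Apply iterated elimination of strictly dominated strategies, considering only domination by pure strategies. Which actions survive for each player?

Remaining: P1:{A,C} P2:{P,Q,S}

P1 drop B (A beats it: P:11>8 Q:9>8 R:10>9 S:9>7)
P2 drop R (P beats it: A:8>7 C:8>7)
P1→{A,C} P2→{P,Q,S}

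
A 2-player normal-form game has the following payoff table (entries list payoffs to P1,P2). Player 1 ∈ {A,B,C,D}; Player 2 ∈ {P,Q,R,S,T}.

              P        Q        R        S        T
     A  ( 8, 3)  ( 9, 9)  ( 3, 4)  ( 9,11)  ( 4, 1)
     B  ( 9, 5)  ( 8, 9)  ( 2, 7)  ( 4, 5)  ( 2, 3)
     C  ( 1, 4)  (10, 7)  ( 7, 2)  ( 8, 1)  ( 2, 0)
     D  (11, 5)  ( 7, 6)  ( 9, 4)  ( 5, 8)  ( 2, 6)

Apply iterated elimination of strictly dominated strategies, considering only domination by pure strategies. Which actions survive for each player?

Remaining: P1:{A,C} P2:{Q,S}

P2 drop P (Q beats it: A:9>3 B:9>5 C:7>4 D:6>5)
P1 drop B (A beats it: Q:9>8 R:3>2 S:9>4 T:4>2)
P2 drop R (Q beats it: A:9>4 C:7>2 D:6>4)
P1 drop D (A beats it: Q:9>7 S:9>5 T:4>2)
P2 drop T (Q beats it: A:9>1 C:7>0)
P1→{A,C} P2→{Q,S}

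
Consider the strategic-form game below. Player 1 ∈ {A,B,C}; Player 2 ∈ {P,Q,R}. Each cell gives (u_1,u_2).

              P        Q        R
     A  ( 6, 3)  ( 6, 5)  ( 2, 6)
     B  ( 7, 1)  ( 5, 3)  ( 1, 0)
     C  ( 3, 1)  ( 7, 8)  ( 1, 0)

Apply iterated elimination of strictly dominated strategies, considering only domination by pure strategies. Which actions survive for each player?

P2 drop P (Q beats it: A:5>3 B:3>1 C:8>1)
P1 drop B (A beats it: Q:6>5 R:2>1)
P1→{A,C} P2→{Q,R}

Survivors P1:{A,C} P2:{Q,R}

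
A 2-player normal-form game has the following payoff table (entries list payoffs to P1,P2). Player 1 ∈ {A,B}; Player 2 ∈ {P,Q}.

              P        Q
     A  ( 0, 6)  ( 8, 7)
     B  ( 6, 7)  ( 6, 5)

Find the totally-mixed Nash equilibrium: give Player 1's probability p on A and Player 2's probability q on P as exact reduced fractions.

P1 mixes 2/3 on A; P2 mixes 1/4 on P

P1 indiff ⇒ q·0+(1-q)·8 = q·6+(1-q)·6 ⇒ q(-6) = (1-q)(-2) ⇒ q = 1/4
P2 indiff ⇒ p·6+(1-p)·7 = p·7+(1-p)·5 ⇒ p(-1) = (1-p)(-2) ⇒ p = 2/3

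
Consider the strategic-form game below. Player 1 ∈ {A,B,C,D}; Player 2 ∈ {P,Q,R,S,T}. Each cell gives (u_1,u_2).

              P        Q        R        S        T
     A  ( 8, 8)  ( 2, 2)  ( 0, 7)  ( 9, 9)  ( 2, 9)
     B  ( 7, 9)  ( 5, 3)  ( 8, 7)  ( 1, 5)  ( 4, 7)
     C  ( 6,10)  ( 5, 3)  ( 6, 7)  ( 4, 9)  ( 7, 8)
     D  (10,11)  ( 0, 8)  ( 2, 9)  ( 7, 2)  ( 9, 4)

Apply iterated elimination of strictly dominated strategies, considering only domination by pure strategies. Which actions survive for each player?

P2 drop Q (P beats it: A:8>2 B:9>3 C:10>3 D:11>8)
P2 drop R (P beats it: A:8>7 B:9>7 C:10>7 D:11>9)
P1 drop B (D beats it: P:10>7 S:7>1 T:9>4)
P1 drop C (D beats it: P:10>6 S:7>4 T:9>7)
P1→{A,D} P2→{P,S,T}

Survivors P1:{A,D} P2:{P,S,T}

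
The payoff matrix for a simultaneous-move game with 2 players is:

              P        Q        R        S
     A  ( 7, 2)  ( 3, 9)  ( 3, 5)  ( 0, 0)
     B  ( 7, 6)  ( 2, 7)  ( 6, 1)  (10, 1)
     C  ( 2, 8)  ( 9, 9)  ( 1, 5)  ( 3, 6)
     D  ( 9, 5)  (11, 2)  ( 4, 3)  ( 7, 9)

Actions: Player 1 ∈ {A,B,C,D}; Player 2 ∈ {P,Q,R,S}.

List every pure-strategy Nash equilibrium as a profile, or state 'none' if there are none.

(A,P): not NE [P1→D gives 9>7; P2→Q gives 9>2]
(A,Q): not NE [P1→D gives 11>3]
(A,R): not NE [P1→B gives 6>3; P2→Q gives 9>5]
(A,S): not NE [P1→B gives 10>0; P2→Q gives 9>0]
(B,P): not NE [P1→D gives 9>7; P2→Q gives 7>6]
(B,Q): not NE [P1→D gives 11>2]
(B,R): not NE [P2→Q gives 7>1]
(B,S): not NE [P2→Q gives 7>1]
(C,P): not NE [P1→D gives 9>2; P2→Q gives 9>8]
(C,Q): not NE [P1→D gives 11>9]
(C,R): not NE [P1→B gives 6>1; P2→Q gives 9>5]
(C,S): not NE [P1→B gives 10>3; P2→Q gives 9>6]
(D,P): not NE [P2→S gives 9>5]
(D,Q): not NE [P2→S gives 9>2]
(D,R): not NE [P1→B gives 6>4; P2→S gives 9>3]
(D,S): not NE [P1→B gives 10>7]

PSNE: ∅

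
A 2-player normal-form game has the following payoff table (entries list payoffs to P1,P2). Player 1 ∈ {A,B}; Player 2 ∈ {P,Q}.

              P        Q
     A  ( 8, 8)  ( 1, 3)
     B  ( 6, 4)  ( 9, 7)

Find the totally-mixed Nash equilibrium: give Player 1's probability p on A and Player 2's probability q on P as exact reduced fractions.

P1 indiff ⇒ q·8+(1-q)·1 = q·6+(1-q)·9 ⇒ q(2) = (1-q)(8) ⇒ q = 4/5
P2 indiff ⇒ p·8+(1-p)·4 = p·3+(1-p)·7 ⇒ p(5) = (1-p)(3) ⇒ p = 3/8

p=3/8, q=4/5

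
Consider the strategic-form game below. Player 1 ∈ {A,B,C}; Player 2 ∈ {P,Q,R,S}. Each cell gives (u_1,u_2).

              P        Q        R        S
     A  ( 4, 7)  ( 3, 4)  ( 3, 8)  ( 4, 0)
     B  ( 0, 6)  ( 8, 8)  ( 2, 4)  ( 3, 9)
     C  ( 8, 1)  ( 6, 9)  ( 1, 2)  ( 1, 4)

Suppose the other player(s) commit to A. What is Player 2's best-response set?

u_2(P vs A) = 7
u_2(Q vs A) = 4
u_2(R vs A) = 8
u_2(S vs A) = 0
max payoff 8 at {R}

P2 best: {R}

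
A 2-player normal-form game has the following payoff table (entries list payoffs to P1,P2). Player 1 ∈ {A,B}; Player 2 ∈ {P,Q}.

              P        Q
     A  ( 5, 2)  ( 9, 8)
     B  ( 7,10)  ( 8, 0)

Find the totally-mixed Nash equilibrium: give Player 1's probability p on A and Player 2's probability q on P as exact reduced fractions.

P1 mixes 5/8 on A; P2 mixes 1/3 on P

P1 indiff ⇒ q·5+(1-q)·9 = q·7+(1-q)·8 ⇒ q(-2) = (1-q)(-1) ⇒ q = 1/3
P2 indiff ⇒ p·2+(1-p)·10 = p·8+(1-p)·0 ⇒ p(-6) = (1-p)(-10) ⇒ p = 5/8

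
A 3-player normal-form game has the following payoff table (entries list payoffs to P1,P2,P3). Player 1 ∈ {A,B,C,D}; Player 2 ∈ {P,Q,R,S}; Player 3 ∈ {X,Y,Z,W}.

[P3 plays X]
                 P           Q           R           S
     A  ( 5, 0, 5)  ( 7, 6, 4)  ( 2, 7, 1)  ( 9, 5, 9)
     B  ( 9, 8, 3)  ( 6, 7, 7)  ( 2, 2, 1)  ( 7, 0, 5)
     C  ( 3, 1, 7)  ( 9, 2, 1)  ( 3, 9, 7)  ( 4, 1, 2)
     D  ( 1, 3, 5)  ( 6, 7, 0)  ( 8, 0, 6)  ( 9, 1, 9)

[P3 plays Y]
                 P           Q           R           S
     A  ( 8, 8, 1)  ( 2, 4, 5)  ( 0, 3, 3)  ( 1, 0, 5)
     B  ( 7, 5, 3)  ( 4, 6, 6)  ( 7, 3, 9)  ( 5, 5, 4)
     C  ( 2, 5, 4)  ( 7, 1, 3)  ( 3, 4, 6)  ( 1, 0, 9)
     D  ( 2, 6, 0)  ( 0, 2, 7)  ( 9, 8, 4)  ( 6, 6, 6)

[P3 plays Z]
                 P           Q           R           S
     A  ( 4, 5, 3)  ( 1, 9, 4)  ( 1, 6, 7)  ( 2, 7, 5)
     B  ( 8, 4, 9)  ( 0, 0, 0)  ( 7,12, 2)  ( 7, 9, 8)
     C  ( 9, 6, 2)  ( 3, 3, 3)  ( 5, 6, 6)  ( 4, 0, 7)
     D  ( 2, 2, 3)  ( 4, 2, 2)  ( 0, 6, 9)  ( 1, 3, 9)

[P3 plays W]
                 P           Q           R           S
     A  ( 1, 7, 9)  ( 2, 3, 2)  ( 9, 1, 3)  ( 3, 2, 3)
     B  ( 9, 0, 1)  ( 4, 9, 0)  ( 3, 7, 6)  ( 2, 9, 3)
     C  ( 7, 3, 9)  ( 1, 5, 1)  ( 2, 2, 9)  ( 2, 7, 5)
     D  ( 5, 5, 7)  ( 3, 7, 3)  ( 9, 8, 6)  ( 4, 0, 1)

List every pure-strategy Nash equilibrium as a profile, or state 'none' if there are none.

No pure NE.

(A,P,X): not NE [P1→B gives 9>5; P2→R gives 7>0; P3→W gives 9>5]
(A,P,Y): not NE [P3→W gives 9>1]
(A,P,Z): not NE [P1→C gives 9>4; P2→Q gives 9>5; P3→W gives 9>3]
(A,P,W): not NE [P1→B gives 9>1]
(A,Q,X): not NE [P1→C gives 9>7; P2→R gives 7>6; P3→Y gives 5>4]
(A,Q,Y): not NE [P1→C gives 7>2; P2→P gives 8>4]
(A,Q,Z): not NE [P1→D gives 4>1; P3→Y gives 5>4]
(A,Q,W): not NE [P1→B gives 4>2; P2→P gives 7>3; P3→Y gives 5>2]
(A,R,X): not NE [P1→D gives 8>2; P3→Z gives 7>1]
(A,R,Y): not NE [P1→D gives 9>0; P2→P gives 8>3; P3→Z gives 7>3]
(A,R,Z): not NE [P1→B gives 7>1; P2→Q gives 9>6]
(A,R,W): not NE [P2→P gives 7>1; P3→Z gives 7>3]
(A,S,X): not NE [P2→R gives 7>5]
(A,S,Y): not NE [P1→D gives 6>1; P2→P gives 8>0; P3→X gives 9>5]
(A,S,Z): not NE [P1→B gives 7>2; P2→Q gives 9>7; P3→X gives 9>5]
(A,S,W): not NE [P1→D gives 4>3; P2→P gives 7>2; P3→X gives 9>3]
(B,P,X): not NE [P3→Z gives 9>3]
(B,P,Y): not NE [P1→A gives 8>7; P2→Q gives 6>5; P3→Z gives 9>3]
(B,P,Z): not NE [P1→C gives 9>8; P2→R gives 12>4]
(B,P,W): not NE [P2→S gives 9>0; P3→Z gives 9>1]
(B,Q,X): not NE [P1→C gives 9>6; P2→P gives 8>7]
(B,Q,Y): not NE [P1→C gives 7>4; P3→X gives 7>6]
(B,Q,Z): not NE [P1→D gives 4>0; P2→R gives 12>0; P3→X gives 7>0]
(B,Q,W): not NE [P3→X gives 7>0]
(B,R,X): not NE [P1→D gives 8>2; P2→P gives 8>2; P3→Y gives 9>1]
(B,R,Y): not NE [P1→D gives 9>7; P2→Q gives 6>3]
(B,R,Z): not NE [P3→Y gives 9>2]
(B,R,W): not NE [P1→D gives 9>3; P2→S gives 9>7; P3→Y gives 9>6]
(B,S,X): not NE [P1→D gives 9>7; P2→P gives 8>0; P3→Z gives 8>5]
(B,S,Y): not NE [P1→D gives 6>5; P2→Q gives 6>5; P3→Z gives 8>4]
(B,S,Z): not NE [P2→R gives 12>9]
(B,S,W): not NE [P1→D gives 4>2; P3→Z gives 8>3]
(C,P,X): not NE [P1→B gives 9>3; P2→R gives 9>1; P3→W gives 9>7]
(C,P,Y): not NE [P1→A gives 8>2; P3→W gives 9>4]
(C,P,Z): not NE [P3→W gives 9>2]
(C,P,W): not NE [P1→B gives 9>7; P2→S gives 7>3]
(C,Q,X): not NE [P2→R gives 9>2; P3→Z gives 3>1]
(C,Q,Y): not NE [P2→P gives 5>1]
(C,Q,Z): not NE [P1→D gives 4>3; P2→R gives 6>3]
(C,Q,W): not NE [P1→B gives 4>1; P2→S gives 7>5; P3→Z gives 3>1]
(C,R,X): not NE [P1→D gives 8>3; P3→W gives 9>7]
(C,R,Y): not NE [P1→D gives 9>3; P2→P gives 5>4; P3→W gives 9>6]
(C,R,Z): not NE [P1→B gives 7>5; P3→W gives 9>6]
(C,R,W): not NE [P1→D gives 9>2; P2→S gives 7>2]
(C,S,X): not NE [P1→D gives 9>4; P2→R gives 9>1; P3→Y gives 9>2]
(C,S,Y): not NE [P1→D gives 6>1; P2→P gives 5>0]
(C,S,Z): not NE [P1→B gives 7>4; P2→R gives 6>0; P3→Y gives 9>7]
(C,S,W): not NE [P1→D gives 4>2; P3→Y gives 9>5]
(D,P,X): not NE [P1→B gives 9>1; P2→Q gives 7>3; P3→W gives 7>5]
(D,P,Y): not NE [P1→A gives 8>2; P2→R gives 8>6; P3→W gives 7>0]
(D,P,Z): not NE [P1→C gives 9>2; P2→R gives 6>2; P3→W gives 7>3]
(D,P,W): not NE [P1→B gives 9>5; P2→R gives 8>5]
(D,Q,X): not NE [P1→C gives 9>6; P3→Y gives 7>0]
(D,Q,Y): not NE [P1→C gives 7>0; P2→R gives 8>2]
(D,Q,Z): not NE [P2→R gives 6>2; P3→Y gives 7>2]
(D,Q,W): not NE [P1→B gives 4>3; P2→R gives 8>7; P3→Y gives 7>3]
(D,R,X): not NE [P2→Q gives 7>0; P3→Z gives 9>6]
(D,R,Y): not NE [P3→Z gives 9>4]
(D,R,Z): not NE [P1→B gives 7>0]
(D,R,W): not NE [P3→Z gives 9>6]
(D,S,X): not NE [P2→Q gives 7>1]
(D,S,Y): not NE [P2→R gives 8>6; P3→Z gives 9>6]
(D,S,Z): not NE [P1→B gives 7>1; P2→R gives 6>3]
(D,S,W): not NE [P2→R gives 8>0; P3→Z gives 9>1]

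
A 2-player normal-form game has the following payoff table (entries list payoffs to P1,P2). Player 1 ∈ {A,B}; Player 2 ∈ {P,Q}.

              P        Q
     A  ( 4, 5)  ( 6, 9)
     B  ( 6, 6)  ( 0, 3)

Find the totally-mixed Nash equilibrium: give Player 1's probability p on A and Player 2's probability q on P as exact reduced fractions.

P1 mixes 3/7 on A; P2 mixes 3/4 on P

P1 indiff ⇒ q·4+(1-q)·6 = q·6+(1-q)·0 ⇒ q(-2) = (1-q)(-6) ⇒ q = 3/4
P2 indiff ⇒ p·5+(1-p)·6 = p·9+(1-p)·3 ⇒ p(-4) = (1-p)(-3) ⇒ p = 3/7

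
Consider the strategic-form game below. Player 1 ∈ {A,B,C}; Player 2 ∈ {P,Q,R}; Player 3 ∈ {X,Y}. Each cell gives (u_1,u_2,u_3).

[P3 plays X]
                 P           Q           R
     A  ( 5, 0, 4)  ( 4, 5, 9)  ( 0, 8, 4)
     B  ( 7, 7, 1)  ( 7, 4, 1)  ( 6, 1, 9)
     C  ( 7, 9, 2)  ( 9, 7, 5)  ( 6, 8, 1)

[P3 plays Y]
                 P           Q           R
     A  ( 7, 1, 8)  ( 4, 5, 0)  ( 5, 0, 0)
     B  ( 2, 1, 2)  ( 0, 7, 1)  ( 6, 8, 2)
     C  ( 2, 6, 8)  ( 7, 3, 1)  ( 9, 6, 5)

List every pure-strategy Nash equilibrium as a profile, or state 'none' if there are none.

(A,P,X): not NE [P1→C gives 7>5; P2→R gives 8>0; P3→Y gives 8>4]
(A,P,Y): not NE [P2→Q gives 5>1]
(A,Q,X): not NE [P1→C gives 9>4; P2→R gives 8>5]
(A,Q,Y): not NE [P1→C gives 7>4; P3→X gives 9>0]
(A,R,X): not NE [P1→C gives 6>0]
(A,R,Y): not NE [P1→C gives 9>5; P2→Q gives 5>0; P3→X gives 4>0]
(B,P,X): not NE [P3→Y gives 2>1]
(B,P,Y): not NE [P1→A gives 7>2; P2→R gives 8>1]
(B,Q,X): not NE [P1→C gives 9>7; P2→P gives 7>4]
(B,Q,Y): not NE [P1→C gives 7>0; P2→R gives 8>7]
(B,R,X): not NE [P2→P gives 7>1]
(B,R,Y): not NE [P1→C gives 9>6; P3→X gives 9>2]
(C,P,X): not NE [P3→Y gives 8>2]
(C,P,Y): not NE [P1→A gives 7>2]
(C,Q,X): not NE [P2→P gives 9>7]
(C,Q,Y): not NE [P2→R gives 6>3; P3→X gives 5>1]
(C,R,X): not NE [P2→P gives 9>8; P3→Y gives 5>1]
(C,R,Y): NE

Nash profiles: (C,R,Y)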